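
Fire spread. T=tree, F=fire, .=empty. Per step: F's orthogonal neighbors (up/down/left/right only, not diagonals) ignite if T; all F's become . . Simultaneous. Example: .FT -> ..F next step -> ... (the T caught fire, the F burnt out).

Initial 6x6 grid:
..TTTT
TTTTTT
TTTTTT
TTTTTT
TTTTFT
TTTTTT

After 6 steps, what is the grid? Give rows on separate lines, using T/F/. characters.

Step 1: 4 trees catch fire, 1 burn out
  ..TTTT
  TTTTTT
  TTTTTT
  TTTTFT
  TTTF.F
  TTTTFT
Step 2: 6 trees catch fire, 4 burn out
  ..TTTT
  TTTTTT
  TTTTFT
  TTTF.F
  TTF...
  TTTF.F
Step 3: 6 trees catch fire, 6 burn out
  ..TTTT
  TTTTFT
  TTTF.F
  TTF...
  TF....
  TTF...
Step 4: 7 trees catch fire, 6 burn out
  ..TTFT
  TTTF.F
  TTF...
  TF....
  F.....
  TF....
Step 5: 6 trees catch fire, 7 burn out
  ..TF.F
  TTF...
  TF....
  F.....
  ......
  F.....
Step 6: 3 trees catch fire, 6 burn out
  ..F...
  TF....
  F.....
  ......
  ......
  ......

..F...
TF....
F.....
......
......
......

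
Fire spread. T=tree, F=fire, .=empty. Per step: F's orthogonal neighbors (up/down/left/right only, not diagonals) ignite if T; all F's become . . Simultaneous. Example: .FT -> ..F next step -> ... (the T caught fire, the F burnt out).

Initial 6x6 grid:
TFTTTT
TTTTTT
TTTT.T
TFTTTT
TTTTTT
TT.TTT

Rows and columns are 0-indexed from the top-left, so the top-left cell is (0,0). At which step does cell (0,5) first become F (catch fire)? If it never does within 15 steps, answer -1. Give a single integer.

Step 1: cell (0,5)='T' (+7 fires, +2 burnt)
Step 2: cell (0,5)='T' (+9 fires, +7 burnt)
Step 3: cell (0,5)='T' (+6 fires, +9 burnt)
Step 4: cell (0,5)='F' (+5 fires, +6 burnt)
  -> target ignites at step 4
Step 5: cell (0,5)='.' (+4 fires, +5 burnt)
Step 6: cell (0,5)='.' (+1 fires, +4 burnt)
Step 7: cell (0,5)='.' (+0 fires, +1 burnt)
  fire out at step 7

4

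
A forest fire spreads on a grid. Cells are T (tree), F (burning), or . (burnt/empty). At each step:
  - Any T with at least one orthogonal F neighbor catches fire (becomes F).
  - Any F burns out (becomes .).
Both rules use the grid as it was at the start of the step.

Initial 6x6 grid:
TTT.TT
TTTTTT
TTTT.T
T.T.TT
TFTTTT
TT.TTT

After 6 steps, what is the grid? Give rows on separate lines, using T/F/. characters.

Step 1: 3 trees catch fire, 1 burn out
  TTT.TT
  TTTTTT
  TTTT.T
  T.T.TT
  F.FTTT
  TF.TTT
Step 2: 4 trees catch fire, 3 burn out
  TTT.TT
  TTTTTT
  TTTT.T
  F.F.TT
  ...FTT
  F..TTT
Step 3: 4 trees catch fire, 4 burn out
  TTT.TT
  TTTTTT
  FTFT.T
  ....TT
  ....FT
  ...FTT
Step 4: 7 trees catch fire, 4 burn out
  TTT.TT
  FTFTTT
  .F.F.T
  ....FT
  .....F
  ....FT
Step 5: 6 trees catch fire, 7 burn out
  FTF.TT
  .F.FTT
  .....T
  .....F
  ......
  .....F
Step 6: 3 trees catch fire, 6 burn out
  .F..TT
  ....FT
  .....F
  ......
  ......
  ......

.F..TT
....FT
.....F
......
......
......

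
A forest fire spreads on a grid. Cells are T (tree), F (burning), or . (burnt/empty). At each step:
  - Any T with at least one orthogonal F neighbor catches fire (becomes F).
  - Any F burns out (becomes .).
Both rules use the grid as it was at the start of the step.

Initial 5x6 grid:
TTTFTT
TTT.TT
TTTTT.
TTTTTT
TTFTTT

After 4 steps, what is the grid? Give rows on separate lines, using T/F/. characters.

Step 1: 5 trees catch fire, 2 burn out
  TTF.FT
  TTT.TT
  TTTTT.
  TTFTTT
  TF.FTT
Step 2: 9 trees catch fire, 5 burn out
  TF...F
  TTF.FT
  TTFTT.
  TF.FTT
  F...FT
Step 3: 9 trees catch fire, 9 burn out
  F.....
  TF...F
  TF.FF.
  F...FT
  .....F
Step 4: 3 trees catch fire, 9 burn out
  ......
  F.....
  F.....
  .....F
  ......

......
F.....
F.....
.....F
......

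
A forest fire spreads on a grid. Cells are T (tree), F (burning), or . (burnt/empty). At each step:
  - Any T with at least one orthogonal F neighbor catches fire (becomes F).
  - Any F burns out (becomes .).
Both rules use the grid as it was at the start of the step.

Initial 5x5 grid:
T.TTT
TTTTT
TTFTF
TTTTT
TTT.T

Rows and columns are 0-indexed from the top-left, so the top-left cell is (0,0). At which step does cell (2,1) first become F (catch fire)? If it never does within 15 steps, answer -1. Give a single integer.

Step 1: cell (2,1)='F' (+6 fires, +2 burnt)
  -> target ignites at step 1
Step 2: cell (2,1)='.' (+9 fires, +6 burnt)
Step 3: cell (2,1)='.' (+4 fires, +9 burnt)
Step 4: cell (2,1)='.' (+2 fires, +4 burnt)
Step 5: cell (2,1)='.' (+0 fires, +2 burnt)
  fire out at step 5

1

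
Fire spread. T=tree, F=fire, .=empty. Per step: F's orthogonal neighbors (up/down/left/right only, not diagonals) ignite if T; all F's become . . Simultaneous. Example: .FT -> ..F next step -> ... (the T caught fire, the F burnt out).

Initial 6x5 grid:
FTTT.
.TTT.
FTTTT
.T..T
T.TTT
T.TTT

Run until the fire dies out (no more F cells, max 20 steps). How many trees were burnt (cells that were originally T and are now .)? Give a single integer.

Step 1: +2 fires, +2 burnt (F count now 2)
Step 2: +4 fires, +2 burnt (F count now 4)
Step 3: +3 fires, +4 burnt (F count now 3)
Step 4: +2 fires, +3 burnt (F count now 2)
Step 5: +1 fires, +2 burnt (F count now 1)
Step 6: +1 fires, +1 burnt (F count now 1)
Step 7: +2 fires, +1 burnt (F count now 2)
Step 8: +2 fires, +2 burnt (F count now 2)
Step 9: +1 fires, +2 burnt (F count now 1)
Step 10: +0 fires, +1 burnt (F count now 0)
Fire out after step 10
Initially T: 20, now '.': 28
Total burnt (originally-T cells now '.'): 18

Answer: 18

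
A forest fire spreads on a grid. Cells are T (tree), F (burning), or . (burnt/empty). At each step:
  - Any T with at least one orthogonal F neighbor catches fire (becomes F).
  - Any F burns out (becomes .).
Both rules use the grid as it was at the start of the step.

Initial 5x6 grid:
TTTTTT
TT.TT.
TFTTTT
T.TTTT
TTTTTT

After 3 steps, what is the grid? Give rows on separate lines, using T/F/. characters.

Step 1: 3 trees catch fire, 1 burn out
  TTTTTT
  TF.TT.
  F.FTTT
  T.TTTT
  TTTTTT
Step 2: 5 trees catch fire, 3 burn out
  TFTTTT
  F..TT.
  ...FTT
  F.FTTT
  TTTTTT
Step 3: 7 trees catch fire, 5 burn out
  F.FTTT
  ...FT.
  ....FT
  ...FTT
  FTFTTT

F.FTTT
...FT.
....FT
...FTT
FTFTTT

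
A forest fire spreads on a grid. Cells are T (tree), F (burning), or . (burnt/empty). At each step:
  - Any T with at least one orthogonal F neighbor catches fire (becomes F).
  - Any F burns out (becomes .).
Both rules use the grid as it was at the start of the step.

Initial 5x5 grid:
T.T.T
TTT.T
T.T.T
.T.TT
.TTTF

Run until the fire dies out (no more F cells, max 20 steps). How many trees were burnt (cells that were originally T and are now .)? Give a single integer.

Answer: 9

Derivation:
Step 1: +2 fires, +1 burnt (F count now 2)
Step 2: +3 fires, +2 burnt (F count now 3)
Step 3: +2 fires, +3 burnt (F count now 2)
Step 4: +2 fires, +2 burnt (F count now 2)
Step 5: +0 fires, +2 burnt (F count now 0)
Fire out after step 5
Initially T: 16, now '.': 18
Total burnt (originally-T cells now '.'): 9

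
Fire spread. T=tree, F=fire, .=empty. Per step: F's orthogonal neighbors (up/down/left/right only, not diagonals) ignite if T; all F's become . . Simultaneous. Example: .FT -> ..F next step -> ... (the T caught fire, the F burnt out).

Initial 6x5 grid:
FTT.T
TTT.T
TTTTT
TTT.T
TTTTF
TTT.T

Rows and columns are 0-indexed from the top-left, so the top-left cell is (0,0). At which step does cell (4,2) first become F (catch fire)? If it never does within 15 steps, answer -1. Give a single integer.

Step 1: cell (4,2)='T' (+5 fires, +2 burnt)
Step 2: cell (4,2)='F' (+5 fires, +5 burnt)
  -> target ignites at step 2
Step 3: cell (4,2)='.' (+8 fires, +5 burnt)
Step 4: cell (4,2)='.' (+5 fires, +8 burnt)
Step 5: cell (4,2)='.' (+1 fires, +5 burnt)
Step 6: cell (4,2)='.' (+0 fires, +1 burnt)
  fire out at step 6

2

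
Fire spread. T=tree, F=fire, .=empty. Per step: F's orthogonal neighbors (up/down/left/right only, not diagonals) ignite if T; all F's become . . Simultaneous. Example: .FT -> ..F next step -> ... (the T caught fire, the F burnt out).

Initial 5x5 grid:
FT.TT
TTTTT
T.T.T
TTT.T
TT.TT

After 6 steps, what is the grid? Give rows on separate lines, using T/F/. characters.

Step 1: 2 trees catch fire, 1 burn out
  .F.TT
  FTTTT
  T.T.T
  TTT.T
  TT.TT
Step 2: 2 trees catch fire, 2 burn out
  ...TT
  .FTTT
  F.T.T
  TTT.T
  TT.TT
Step 3: 2 trees catch fire, 2 burn out
  ...TT
  ..FTT
  ..T.T
  FTT.T
  TT.TT
Step 4: 4 trees catch fire, 2 burn out
  ...TT
  ...FT
  ..F.T
  .FT.T
  FT.TT
Step 5: 4 trees catch fire, 4 burn out
  ...FT
  ....F
  ....T
  ..F.T
  .F.TT
Step 6: 2 trees catch fire, 4 burn out
  ....F
  .....
  ....F
  ....T
  ...TT

....F
.....
....F
....T
...TT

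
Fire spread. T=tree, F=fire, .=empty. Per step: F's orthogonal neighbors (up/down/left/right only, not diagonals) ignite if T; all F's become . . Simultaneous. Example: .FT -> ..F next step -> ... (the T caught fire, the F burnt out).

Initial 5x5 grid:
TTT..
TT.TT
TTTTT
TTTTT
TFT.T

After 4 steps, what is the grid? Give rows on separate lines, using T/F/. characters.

Step 1: 3 trees catch fire, 1 burn out
  TTT..
  TT.TT
  TTTTT
  TFTTT
  F.F.T
Step 2: 3 trees catch fire, 3 burn out
  TTT..
  TT.TT
  TFTTT
  F.FTT
  ....T
Step 3: 4 trees catch fire, 3 burn out
  TTT..
  TF.TT
  F.FTT
  ...FT
  ....T
Step 4: 4 trees catch fire, 4 burn out
  TFT..
  F..TT
  ...FT
  ....F
  ....T

TFT..
F..TT
...FT
....F
....T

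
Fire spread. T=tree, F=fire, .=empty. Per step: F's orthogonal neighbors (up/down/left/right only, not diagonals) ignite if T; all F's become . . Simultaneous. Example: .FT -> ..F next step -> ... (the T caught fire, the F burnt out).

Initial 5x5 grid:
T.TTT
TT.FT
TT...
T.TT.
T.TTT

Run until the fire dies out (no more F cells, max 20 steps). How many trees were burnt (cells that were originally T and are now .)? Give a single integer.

Step 1: +2 fires, +1 burnt (F count now 2)
Step 2: +2 fires, +2 burnt (F count now 2)
Step 3: +0 fires, +2 burnt (F count now 0)
Fire out after step 3
Initially T: 16, now '.': 13
Total burnt (originally-T cells now '.'): 4

Answer: 4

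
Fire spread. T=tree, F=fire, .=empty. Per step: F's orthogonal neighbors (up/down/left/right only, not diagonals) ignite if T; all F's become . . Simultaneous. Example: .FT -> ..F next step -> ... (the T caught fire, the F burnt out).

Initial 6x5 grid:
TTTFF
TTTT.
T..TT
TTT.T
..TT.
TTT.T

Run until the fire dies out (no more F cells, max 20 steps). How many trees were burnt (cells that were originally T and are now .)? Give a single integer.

Step 1: +2 fires, +2 burnt (F count now 2)
Step 2: +3 fires, +2 burnt (F count now 3)
Step 3: +3 fires, +3 burnt (F count now 3)
Step 4: +2 fires, +3 burnt (F count now 2)
Step 5: +1 fires, +2 burnt (F count now 1)
Step 6: +1 fires, +1 burnt (F count now 1)
Step 7: +1 fires, +1 burnt (F count now 1)
Step 8: +1 fires, +1 burnt (F count now 1)
Step 9: +1 fires, +1 burnt (F count now 1)
Step 10: +2 fires, +1 burnt (F count now 2)
Step 11: +1 fires, +2 burnt (F count now 1)
Step 12: +1 fires, +1 burnt (F count now 1)
Step 13: +0 fires, +1 burnt (F count now 0)
Fire out after step 13
Initially T: 20, now '.': 29
Total burnt (originally-T cells now '.'): 19

Answer: 19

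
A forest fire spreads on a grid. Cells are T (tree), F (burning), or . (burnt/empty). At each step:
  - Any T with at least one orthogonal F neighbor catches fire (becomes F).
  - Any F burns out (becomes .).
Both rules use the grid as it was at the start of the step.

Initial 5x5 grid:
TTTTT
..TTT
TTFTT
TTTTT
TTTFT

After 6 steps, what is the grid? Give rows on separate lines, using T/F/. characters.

Step 1: 7 trees catch fire, 2 burn out
  TTTTT
  ..FTT
  TF.FT
  TTFFT
  TTF.F
Step 2: 7 trees catch fire, 7 burn out
  TTFTT
  ...FT
  F...F
  TF..F
  TF...
Step 3: 5 trees catch fire, 7 burn out
  TF.FT
  ....F
  .....
  F....
  F....
Step 4: 2 trees catch fire, 5 burn out
  F...F
  .....
  .....
  .....
  .....
Step 5: 0 trees catch fire, 2 burn out
  .....
  .....
  .....
  .....
  .....
Step 6: 0 trees catch fire, 0 burn out
  .....
  .....
  .....
  .....
  .....

.....
.....
.....
.....
.....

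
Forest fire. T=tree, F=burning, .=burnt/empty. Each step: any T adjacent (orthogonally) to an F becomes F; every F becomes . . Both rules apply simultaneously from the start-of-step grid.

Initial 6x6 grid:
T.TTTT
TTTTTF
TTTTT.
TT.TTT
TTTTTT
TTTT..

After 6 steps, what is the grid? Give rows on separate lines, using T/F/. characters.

Step 1: 2 trees catch fire, 1 burn out
  T.TTTF
  TTTTF.
  TTTTT.
  TT.TTT
  TTTTTT
  TTTT..
Step 2: 3 trees catch fire, 2 burn out
  T.TTF.
  TTTF..
  TTTTF.
  TT.TTT
  TTTTTT
  TTTT..
Step 3: 4 trees catch fire, 3 burn out
  T.TF..
  TTF...
  TTTF..
  TT.TFT
  TTTTTT
  TTTT..
Step 4: 6 trees catch fire, 4 burn out
  T.F...
  TF....
  TTF...
  TT.F.F
  TTTTFT
  TTTT..
Step 5: 4 trees catch fire, 6 burn out
  T.....
  F.....
  TF....
  TT....
  TTTF.F
  TTTT..
Step 6: 5 trees catch fire, 4 burn out
  F.....
  ......
  F.....
  TF....
  TTF...
  TTTF..

F.....
......
F.....
TF....
TTF...
TTTF..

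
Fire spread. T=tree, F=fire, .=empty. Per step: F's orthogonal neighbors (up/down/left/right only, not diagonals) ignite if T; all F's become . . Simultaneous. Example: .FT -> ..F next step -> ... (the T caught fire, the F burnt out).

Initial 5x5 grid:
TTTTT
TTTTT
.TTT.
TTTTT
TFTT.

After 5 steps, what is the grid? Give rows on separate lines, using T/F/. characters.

Step 1: 3 trees catch fire, 1 burn out
  TTTTT
  TTTTT
  .TTT.
  TFTTT
  F.FT.
Step 2: 4 trees catch fire, 3 burn out
  TTTTT
  TTTTT
  .FTT.
  F.FTT
  ...F.
Step 3: 3 trees catch fire, 4 burn out
  TTTTT
  TFTTT
  ..FT.
  ...FT
  .....
Step 4: 5 trees catch fire, 3 burn out
  TFTTT
  F.FTT
  ...F.
  ....F
  .....
Step 5: 3 trees catch fire, 5 burn out
  F.FTT
  ...FT
  .....
  .....
  .....

F.FTT
...FT
.....
.....
.....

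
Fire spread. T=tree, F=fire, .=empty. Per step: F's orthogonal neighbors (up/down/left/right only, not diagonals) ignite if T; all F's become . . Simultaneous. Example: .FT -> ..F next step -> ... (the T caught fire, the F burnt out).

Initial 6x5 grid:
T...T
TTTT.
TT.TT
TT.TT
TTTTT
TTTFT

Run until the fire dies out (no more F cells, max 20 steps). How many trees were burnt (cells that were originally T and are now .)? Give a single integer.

Answer: 22

Derivation:
Step 1: +3 fires, +1 burnt (F count now 3)
Step 2: +4 fires, +3 burnt (F count now 4)
Step 3: +4 fires, +4 burnt (F count now 4)
Step 4: +4 fires, +4 burnt (F count now 4)
Step 5: +3 fires, +4 burnt (F count now 3)
Step 6: +2 fires, +3 burnt (F count now 2)
Step 7: +1 fires, +2 burnt (F count now 1)
Step 8: +1 fires, +1 burnt (F count now 1)
Step 9: +0 fires, +1 burnt (F count now 0)
Fire out after step 9
Initially T: 23, now '.': 29
Total burnt (originally-T cells now '.'): 22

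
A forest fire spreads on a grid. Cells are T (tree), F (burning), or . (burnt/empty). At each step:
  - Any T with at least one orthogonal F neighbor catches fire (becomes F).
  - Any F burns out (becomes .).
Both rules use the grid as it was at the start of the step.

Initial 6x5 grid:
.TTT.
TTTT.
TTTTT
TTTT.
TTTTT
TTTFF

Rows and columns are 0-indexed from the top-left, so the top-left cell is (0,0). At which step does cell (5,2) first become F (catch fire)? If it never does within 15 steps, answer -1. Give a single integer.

Step 1: cell (5,2)='F' (+3 fires, +2 burnt)
  -> target ignites at step 1
Step 2: cell (5,2)='.' (+3 fires, +3 burnt)
Step 3: cell (5,2)='.' (+4 fires, +3 burnt)
Step 4: cell (5,2)='.' (+5 fires, +4 burnt)
Step 5: cell (5,2)='.' (+4 fires, +5 burnt)
Step 6: cell (5,2)='.' (+3 fires, +4 burnt)
Step 7: cell (5,2)='.' (+2 fires, +3 burnt)
Step 8: cell (5,2)='.' (+0 fires, +2 burnt)
  fire out at step 8

1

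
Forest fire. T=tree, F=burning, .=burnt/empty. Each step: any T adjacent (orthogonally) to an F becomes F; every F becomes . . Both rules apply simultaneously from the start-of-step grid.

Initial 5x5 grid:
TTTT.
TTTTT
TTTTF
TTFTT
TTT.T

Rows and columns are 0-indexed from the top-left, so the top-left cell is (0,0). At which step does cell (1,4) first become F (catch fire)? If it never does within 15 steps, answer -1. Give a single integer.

Step 1: cell (1,4)='F' (+7 fires, +2 burnt)
  -> target ignites at step 1
Step 2: cell (1,4)='.' (+6 fires, +7 burnt)
Step 3: cell (1,4)='.' (+5 fires, +6 burnt)
Step 4: cell (1,4)='.' (+2 fires, +5 burnt)
Step 5: cell (1,4)='.' (+1 fires, +2 burnt)
Step 6: cell (1,4)='.' (+0 fires, +1 burnt)
  fire out at step 6

1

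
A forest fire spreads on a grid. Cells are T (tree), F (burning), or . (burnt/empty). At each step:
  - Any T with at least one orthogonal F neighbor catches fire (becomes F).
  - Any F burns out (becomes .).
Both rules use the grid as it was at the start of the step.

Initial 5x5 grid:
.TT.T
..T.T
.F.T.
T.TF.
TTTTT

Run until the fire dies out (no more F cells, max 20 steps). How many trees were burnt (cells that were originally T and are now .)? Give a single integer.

Step 1: +3 fires, +2 burnt (F count now 3)
Step 2: +2 fires, +3 burnt (F count now 2)
Step 3: +1 fires, +2 burnt (F count now 1)
Step 4: +1 fires, +1 burnt (F count now 1)
Step 5: +1 fires, +1 burnt (F count now 1)
Step 6: +0 fires, +1 burnt (F count now 0)
Fire out after step 6
Initially T: 13, now '.': 20
Total burnt (originally-T cells now '.'): 8

Answer: 8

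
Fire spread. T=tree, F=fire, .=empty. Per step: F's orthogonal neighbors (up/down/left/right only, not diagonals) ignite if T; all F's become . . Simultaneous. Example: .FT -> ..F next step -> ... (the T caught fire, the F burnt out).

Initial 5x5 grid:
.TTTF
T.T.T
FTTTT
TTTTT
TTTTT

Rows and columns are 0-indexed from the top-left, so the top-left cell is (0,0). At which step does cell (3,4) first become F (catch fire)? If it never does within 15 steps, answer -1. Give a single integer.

Step 1: cell (3,4)='T' (+5 fires, +2 burnt)
Step 2: cell (3,4)='T' (+5 fires, +5 burnt)
Step 3: cell (3,4)='F' (+6 fires, +5 burnt)
  -> target ignites at step 3
Step 4: cell (3,4)='.' (+3 fires, +6 burnt)
Step 5: cell (3,4)='.' (+1 fires, +3 burnt)
Step 6: cell (3,4)='.' (+0 fires, +1 burnt)
  fire out at step 6

3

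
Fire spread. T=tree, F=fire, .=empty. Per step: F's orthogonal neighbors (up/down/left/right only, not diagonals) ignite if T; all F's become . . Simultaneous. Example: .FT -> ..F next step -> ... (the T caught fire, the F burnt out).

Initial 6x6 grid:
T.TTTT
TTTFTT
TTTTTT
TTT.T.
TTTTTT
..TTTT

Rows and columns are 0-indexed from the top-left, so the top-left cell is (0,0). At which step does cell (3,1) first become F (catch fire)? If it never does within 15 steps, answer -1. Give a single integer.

Step 1: cell (3,1)='T' (+4 fires, +1 burnt)
Step 2: cell (3,1)='T' (+6 fires, +4 burnt)
Step 3: cell (3,1)='T' (+6 fires, +6 burnt)
Step 4: cell (3,1)='F' (+5 fires, +6 burnt)
  -> target ignites at step 4
Step 5: cell (3,1)='.' (+6 fires, +5 burnt)
Step 6: cell (3,1)='.' (+3 fires, +6 burnt)
Step 7: cell (3,1)='.' (+0 fires, +3 burnt)
  fire out at step 7

4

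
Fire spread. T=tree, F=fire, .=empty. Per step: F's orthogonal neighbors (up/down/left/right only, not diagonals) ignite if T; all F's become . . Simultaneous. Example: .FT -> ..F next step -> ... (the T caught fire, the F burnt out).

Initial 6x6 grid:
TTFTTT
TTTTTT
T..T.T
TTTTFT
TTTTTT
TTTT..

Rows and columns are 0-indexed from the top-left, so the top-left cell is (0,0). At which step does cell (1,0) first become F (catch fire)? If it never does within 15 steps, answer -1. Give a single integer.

Step 1: cell (1,0)='T' (+6 fires, +2 burnt)
Step 2: cell (1,0)='T' (+9 fires, +6 burnt)
Step 3: cell (1,0)='F' (+7 fires, +9 burnt)
  -> target ignites at step 3
Step 4: cell (1,0)='.' (+4 fires, +7 burnt)
Step 5: cell (1,0)='.' (+2 fires, +4 burnt)
Step 6: cell (1,0)='.' (+1 fires, +2 burnt)
Step 7: cell (1,0)='.' (+0 fires, +1 burnt)
  fire out at step 7

3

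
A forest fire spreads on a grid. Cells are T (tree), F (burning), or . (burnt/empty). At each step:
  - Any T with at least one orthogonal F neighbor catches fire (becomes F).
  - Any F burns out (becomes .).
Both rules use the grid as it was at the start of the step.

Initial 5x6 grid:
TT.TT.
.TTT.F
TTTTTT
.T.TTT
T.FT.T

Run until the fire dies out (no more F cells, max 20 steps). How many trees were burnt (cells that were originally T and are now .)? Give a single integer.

Step 1: +2 fires, +2 burnt (F count now 2)
Step 2: +3 fires, +2 burnt (F count now 3)
Step 3: +3 fires, +3 burnt (F count now 3)
Step 4: +2 fires, +3 burnt (F count now 2)
Step 5: +3 fires, +2 burnt (F count now 3)
Step 6: +4 fires, +3 burnt (F count now 4)
Step 7: +1 fires, +4 burnt (F count now 1)
Step 8: +1 fires, +1 burnt (F count now 1)
Step 9: +0 fires, +1 burnt (F count now 0)
Fire out after step 9
Initially T: 20, now '.': 29
Total burnt (originally-T cells now '.'): 19

Answer: 19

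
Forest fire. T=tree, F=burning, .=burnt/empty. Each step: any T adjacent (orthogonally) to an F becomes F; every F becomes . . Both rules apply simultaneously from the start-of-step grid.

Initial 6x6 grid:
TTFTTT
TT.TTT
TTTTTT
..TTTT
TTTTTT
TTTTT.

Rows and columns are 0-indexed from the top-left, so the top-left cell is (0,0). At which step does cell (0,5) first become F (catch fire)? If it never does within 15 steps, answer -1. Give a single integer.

Step 1: cell (0,5)='T' (+2 fires, +1 burnt)
Step 2: cell (0,5)='T' (+4 fires, +2 burnt)
Step 3: cell (0,5)='F' (+5 fires, +4 burnt)
  -> target ignites at step 3
Step 4: cell (0,5)='.' (+5 fires, +5 burnt)
Step 5: cell (0,5)='.' (+4 fires, +5 burnt)
Step 6: cell (0,5)='.' (+4 fires, +4 burnt)
Step 7: cell (0,5)='.' (+4 fires, +4 burnt)
Step 8: cell (0,5)='.' (+2 fires, +4 burnt)
Step 9: cell (0,5)='.' (+1 fires, +2 burnt)
Step 10: cell (0,5)='.' (+0 fires, +1 burnt)
  fire out at step 10

3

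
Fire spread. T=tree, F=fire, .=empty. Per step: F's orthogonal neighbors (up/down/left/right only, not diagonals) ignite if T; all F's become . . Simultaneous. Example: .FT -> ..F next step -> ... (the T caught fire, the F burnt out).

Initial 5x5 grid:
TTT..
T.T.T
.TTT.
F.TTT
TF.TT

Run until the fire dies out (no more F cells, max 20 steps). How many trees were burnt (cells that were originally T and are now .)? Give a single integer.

Answer: 1

Derivation:
Step 1: +1 fires, +2 burnt (F count now 1)
Step 2: +0 fires, +1 burnt (F count now 0)
Fire out after step 2
Initially T: 15, now '.': 11
Total burnt (originally-T cells now '.'): 1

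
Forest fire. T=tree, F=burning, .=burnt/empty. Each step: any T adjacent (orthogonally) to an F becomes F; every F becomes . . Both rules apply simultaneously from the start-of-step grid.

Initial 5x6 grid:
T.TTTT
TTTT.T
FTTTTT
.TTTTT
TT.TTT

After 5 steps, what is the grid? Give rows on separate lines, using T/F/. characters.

Step 1: 2 trees catch fire, 1 burn out
  T.TTTT
  FTTT.T
  .FTTTT
  .TTTTT
  TT.TTT
Step 2: 4 trees catch fire, 2 burn out
  F.TTTT
  .FTT.T
  ..FTTT
  .FTTTT
  TT.TTT
Step 3: 4 trees catch fire, 4 burn out
  ..TTTT
  ..FT.T
  ...FTT
  ..FTTT
  TF.TTT
Step 4: 5 trees catch fire, 4 burn out
  ..FTTT
  ...F.T
  ....FT
  ...FTT
  F..TTT
Step 5: 4 trees catch fire, 5 burn out
  ...FTT
  .....T
  .....F
  ....FT
  ...FTT

...FTT
.....T
.....F
....FT
...FTT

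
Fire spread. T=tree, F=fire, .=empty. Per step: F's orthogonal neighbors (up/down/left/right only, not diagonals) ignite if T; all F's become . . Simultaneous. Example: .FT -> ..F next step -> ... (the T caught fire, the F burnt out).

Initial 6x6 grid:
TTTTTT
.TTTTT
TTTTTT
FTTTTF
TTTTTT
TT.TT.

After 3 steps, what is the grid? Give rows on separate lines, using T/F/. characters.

Step 1: 6 trees catch fire, 2 burn out
  TTTTTT
  .TTTTT
  FTTTTF
  .FTTF.
  FTTTTF
  TT.TT.
Step 2: 8 trees catch fire, 6 burn out
  TTTTTT
  .TTTTF
  .FTTF.
  ..FF..
  .FTTF.
  FT.TT.
Step 3: 9 trees catch fire, 8 burn out
  TTTTTF
  .FTTF.
  ..FF..
  ......
  ..FF..
  .F.TF.

TTTTTF
.FTTF.
..FF..
......
..FF..
.F.TF.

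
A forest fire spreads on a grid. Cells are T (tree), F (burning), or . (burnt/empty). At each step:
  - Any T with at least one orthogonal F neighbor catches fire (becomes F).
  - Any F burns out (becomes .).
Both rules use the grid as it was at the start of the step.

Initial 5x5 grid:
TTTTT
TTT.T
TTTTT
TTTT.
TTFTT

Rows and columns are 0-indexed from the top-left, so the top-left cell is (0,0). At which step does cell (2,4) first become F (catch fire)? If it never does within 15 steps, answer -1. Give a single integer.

Step 1: cell (2,4)='T' (+3 fires, +1 burnt)
Step 2: cell (2,4)='T' (+5 fires, +3 burnt)
Step 3: cell (2,4)='T' (+4 fires, +5 burnt)
Step 4: cell (2,4)='F' (+4 fires, +4 burnt)
  -> target ignites at step 4
Step 5: cell (2,4)='.' (+4 fires, +4 burnt)
Step 6: cell (2,4)='.' (+2 fires, +4 burnt)
Step 7: cell (2,4)='.' (+0 fires, +2 burnt)
  fire out at step 7

4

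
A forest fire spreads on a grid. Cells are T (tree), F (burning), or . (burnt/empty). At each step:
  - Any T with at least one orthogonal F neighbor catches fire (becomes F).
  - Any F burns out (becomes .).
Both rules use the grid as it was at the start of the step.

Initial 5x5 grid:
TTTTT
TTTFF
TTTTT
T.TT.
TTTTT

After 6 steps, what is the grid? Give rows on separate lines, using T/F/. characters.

Step 1: 5 trees catch fire, 2 burn out
  TTTFF
  TTF..
  TTTFF
  T.TT.
  TTTTT
Step 2: 4 trees catch fire, 5 burn out
  TTF..
  TF...
  TTF..
  T.TF.
  TTTTT
Step 3: 5 trees catch fire, 4 burn out
  TF...
  F....
  TF...
  T.F..
  TTTFT
Step 4: 4 trees catch fire, 5 burn out
  F....
  .....
  F....
  T....
  TTF.F
Step 5: 2 trees catch fire, 4 burn out
  .....
  .....
  .....
  F....
  TF...
Step 6: 1 trees catch fire, 2 burn out
  .....
  .....
  .....
  .....
  F....

.....
.....
.....
.....
F....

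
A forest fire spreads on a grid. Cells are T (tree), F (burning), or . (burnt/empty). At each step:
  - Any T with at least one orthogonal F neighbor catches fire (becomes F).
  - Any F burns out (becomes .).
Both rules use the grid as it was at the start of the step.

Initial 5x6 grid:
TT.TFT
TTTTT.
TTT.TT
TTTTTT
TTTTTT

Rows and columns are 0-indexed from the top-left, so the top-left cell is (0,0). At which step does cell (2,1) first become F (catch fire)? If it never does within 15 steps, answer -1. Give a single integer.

Step 1: cell (2,1)='T' (+3 fires, +1 burnt)
Step 2: cell (2,1)='T' (+2 fires, +3 burnt)
Step 3: cell (2,1)='T' (+3 fires, +2 burnt)
Step 4: cell (2,1)='T' (+5 fires, +3 burnt)
Step 5: cell (2,1)='F' (+6 fires, +5 burnt)
  -> target ignites at step 5
Step 6: cell (2,1)='.' (+4 fires, +6 burnt)
Step 7: cell (2,1)='.' (+2 fires, +4 burnt)
Step 8: cell (2,1)='.' (+1 fires, +2 burnt)
Step 9: cell (2,1)='.' (+0 fires, +1 burnt)
  fire out at step 9

5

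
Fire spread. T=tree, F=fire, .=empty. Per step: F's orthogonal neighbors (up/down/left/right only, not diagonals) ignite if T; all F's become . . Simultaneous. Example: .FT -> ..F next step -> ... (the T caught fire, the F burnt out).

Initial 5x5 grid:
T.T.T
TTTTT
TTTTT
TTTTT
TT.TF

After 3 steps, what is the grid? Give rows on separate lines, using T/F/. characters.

Step 1: 2 trees catch fire, 1 burn out
  T.T.T
  TTTTT
  TTTTT
  TTTTF
  TT.F.
Step 2: 2 trees catch fire, 2 burn out
  T.T.T
  TTTTT
  TTTTF
  TTTF.
  TT...
Step 3: 3 trees catch fire, 2 burn out
  T.T.T
  TTTTF
  TTTF.
  TTF..
  TT...

T.T.T
TTTTF
TTTF.
TTF..
TT...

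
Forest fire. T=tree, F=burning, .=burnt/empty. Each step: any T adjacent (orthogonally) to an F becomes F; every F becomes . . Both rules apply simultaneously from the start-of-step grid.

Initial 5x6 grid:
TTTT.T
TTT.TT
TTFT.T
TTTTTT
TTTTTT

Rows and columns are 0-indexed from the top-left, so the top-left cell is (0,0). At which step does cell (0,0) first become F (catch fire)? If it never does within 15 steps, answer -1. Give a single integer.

Step 1: cell (0,0)='T' (+4 fires, +1 burnt)
Step 2: cell (0,0)='T' (+6 fires, +4 burnt)
Step 3: cell (0,0)='T' (+7 fires, +6 burnt)
Step 4: cell (0,0)='F' (+4 fires, +7 burnt)
  -> target ignites at step 4
Step 5: cell (0,0)='.' (+2 fires, +4 burnt)
Step 6: cell (0,0)='.' (+1 fires, +2 burnt)
Step 7: cell (0,0)='.' (+2 fires, +1 burnt)
Step 8: cell (0,0)='.' (+0 fires, +2 burnt)
  fire out at step 8

4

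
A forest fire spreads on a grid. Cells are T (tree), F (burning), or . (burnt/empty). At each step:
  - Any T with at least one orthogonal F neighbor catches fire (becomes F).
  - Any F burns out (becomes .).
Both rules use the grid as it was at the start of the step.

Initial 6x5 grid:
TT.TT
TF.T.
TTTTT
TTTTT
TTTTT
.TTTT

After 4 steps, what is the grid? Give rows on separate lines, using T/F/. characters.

Step 1: 3 trees catch fire, 1 burn out
  TF.TT
  F..T.
  TFTTT
  TTTTT
  TTTTT
  .TTTT
Step 2: 4 trees catch fire, 3 burn out
  F..TT
  ...T.
  F.FTT
  TFTTT
  TTTTT
  .TTTT
Step 3: 4 trees catch fire, 4 burn out
  ...TT
  ...T.
  ...FT
  F.FTT
  TFTTT
  .TTTT
Step 4: 6 trees catch fire, 4 burn out
  ...TT
  ...F.
  ....F
  ...FT
  F.FTT
  .FTTT

...TT
...F.
....F
...FT
F.FTT
.FTTT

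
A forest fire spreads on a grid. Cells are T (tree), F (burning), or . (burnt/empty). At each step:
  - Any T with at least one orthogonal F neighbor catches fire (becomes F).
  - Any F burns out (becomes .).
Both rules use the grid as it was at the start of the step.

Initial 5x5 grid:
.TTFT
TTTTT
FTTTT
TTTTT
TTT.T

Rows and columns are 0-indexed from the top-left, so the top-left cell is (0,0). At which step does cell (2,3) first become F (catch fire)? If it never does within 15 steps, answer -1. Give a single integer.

Step 1: cell (2,3)='T' (+6 fires, +2 burnt)
Step 2: cell (2,3)='F' (+8 fires, +6 burnt)
  -> target ignites at step 2
Step 3: cell (2,3)='.' (+4 fires, +8 burnt)
Step 4: cell (2,3)='.' (+2 fires, +4 burnt)
Step 5: cell (2,3)='.' (+1 fires, +2 burnt)
Step 6: cell (2,3)='.' (+0 fires, +1 burnt)
  fire out at step 6

2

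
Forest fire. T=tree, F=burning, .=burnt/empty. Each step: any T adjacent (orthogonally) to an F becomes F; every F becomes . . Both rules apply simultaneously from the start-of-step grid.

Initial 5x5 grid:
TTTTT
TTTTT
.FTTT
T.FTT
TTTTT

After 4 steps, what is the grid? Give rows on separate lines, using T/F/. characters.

Step 1: 4 trees catch fire, 2 burn out
  TTTTT
  TFTTT
  ..FTT
  T..FT
  TTFTT
Step 2: 7 trees catch fire, 4 burn out
  TFTTT
  F.FTT
  ...FT
  T...F
  TF.FT
Step 3: 6 trees catch fire, 7 burn out
  F.FTT
  ...FT
  ....F
  T....
  F...F
Step 4: 3 trees catch fire, 6 burn out
  ...FT
  ....F
  .....
  F....
  .....

...FT
....F
.....
F....
.....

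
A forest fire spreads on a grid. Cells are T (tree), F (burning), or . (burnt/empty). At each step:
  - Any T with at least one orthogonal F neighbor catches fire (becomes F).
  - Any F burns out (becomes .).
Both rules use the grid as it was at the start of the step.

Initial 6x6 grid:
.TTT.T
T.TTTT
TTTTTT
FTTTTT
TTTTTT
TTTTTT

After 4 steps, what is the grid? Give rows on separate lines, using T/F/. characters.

Step 1: 3 trees catch fire, 1 burn out
  .TTT.T
  T.TTTT
  FTTTTT
  .FTTTT
  FTTTTT
  TTTTTT
Step 2: 5 trees catch fire, 3 burn out
  .TTT.T
  F.TTTT
  .FTTTT
  ..FTTT
  .FTTTT
  FTTTTT
Step 3: 4 trees catch fire, 5 burn out
  .TTT.T
  ..TTTT
  ..FTTT
  ...FTT
  ..FTTT
  .FTTTT
Step 4: 5 trees catch fire, 4 burn out
  .TTT.T
  ..FTTT
  ...FTT
  ....FT
  ...FTT
  ..FTTT

.TTT.T
..FTTT
...FTT
....FT
...FTT
..FTTT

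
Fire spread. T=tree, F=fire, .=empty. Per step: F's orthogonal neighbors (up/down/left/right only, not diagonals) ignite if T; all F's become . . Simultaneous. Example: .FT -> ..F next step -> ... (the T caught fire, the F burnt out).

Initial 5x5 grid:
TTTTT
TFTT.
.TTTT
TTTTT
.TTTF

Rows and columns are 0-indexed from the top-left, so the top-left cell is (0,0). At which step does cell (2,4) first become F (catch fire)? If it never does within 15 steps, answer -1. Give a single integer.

Step 1: cell (2,4)='T' (+6 fires, +2 burnt)
Step 2: cell (2,4)='F' (+8 fires, +6 burnt)
  -> target ignites at step 2
Step 3: cell (2,4)='.' (+5 fires, +8 burnt)
Step 4: cell (2,4)='.' (+1 fires, +5 burnt)
Step 5: cell (2,4)='.' (+0 fires, +1 burnt)
  fire out at step 5

2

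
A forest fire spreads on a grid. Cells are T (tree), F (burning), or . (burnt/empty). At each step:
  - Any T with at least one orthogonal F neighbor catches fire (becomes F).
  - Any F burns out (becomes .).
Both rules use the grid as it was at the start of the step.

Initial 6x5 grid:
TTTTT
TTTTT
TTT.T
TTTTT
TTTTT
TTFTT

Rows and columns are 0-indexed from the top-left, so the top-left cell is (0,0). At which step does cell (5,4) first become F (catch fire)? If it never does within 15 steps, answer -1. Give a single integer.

Step 1: cell (5,4)='T' (+3 fires, +1 burnt)
Step 2: cell (5,4)='F' (+5 fires, +3 burnt)
  -> target ignites at step 2
Step 3: cell (5,4)='.' (+5 fires, +5 burnt)
Step 4: cell (5,4)='.' (+4 fires, +5 burnt)
Step 5: cell (5,4)='.' (+5 fires, +4 burnt)
Step 6: cell (5,4)='.' (+4 fires, +5 burnt)
Step 7: cell (5,4)='.' (+2 fires, +4 burnt)
Step 8: cell (5,4)='.' (+0 fires, +2 burnt)
  fire out at step 8

2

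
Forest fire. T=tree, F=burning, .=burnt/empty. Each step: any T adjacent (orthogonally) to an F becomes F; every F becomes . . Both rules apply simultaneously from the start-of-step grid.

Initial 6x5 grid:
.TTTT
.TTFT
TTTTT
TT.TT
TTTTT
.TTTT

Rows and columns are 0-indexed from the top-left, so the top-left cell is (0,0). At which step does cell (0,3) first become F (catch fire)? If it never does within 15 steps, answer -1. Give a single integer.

Step 1: cell (0,3)='F' (+4 fires, +1 burnt)
  -> target ignites at step 1
Step 2: cell (0,3)='.' (+6 fires, +4 burnt)
Step 3: cell (0,3)='.' (+4 fires, +6 burnt)
Step 4: cell (0,3)='.' (+5 fires, +4 burnt)
Step 5: cell (0,3)='.' (+4 fires, +5 burnt)
Step 6: cell (0,3)='.' (+2 fires, +4 burnt)
Step 7: cell (0,3)='.' (+0 fires, +2 burnt)
  fire out at step 7

1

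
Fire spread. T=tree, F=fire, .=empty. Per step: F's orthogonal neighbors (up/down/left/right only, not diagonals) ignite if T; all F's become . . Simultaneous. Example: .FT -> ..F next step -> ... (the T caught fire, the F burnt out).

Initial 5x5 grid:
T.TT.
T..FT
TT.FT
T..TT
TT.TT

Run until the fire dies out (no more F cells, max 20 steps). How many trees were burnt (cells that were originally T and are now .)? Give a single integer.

Step 1: +4 fires, +2 burnt (F count now 4)
Step 2: +3 fires, +4 burnt (F count now 3)
Step 3: +1 fires, +3 burnt (F count now 1)
Step 4: +0 fires, +1 burnt (F count now 0)
Fire out after step 4
Initially T: 15, now '.': 18
Total burnt (originally-T cells now '.'): 8

Answer: 8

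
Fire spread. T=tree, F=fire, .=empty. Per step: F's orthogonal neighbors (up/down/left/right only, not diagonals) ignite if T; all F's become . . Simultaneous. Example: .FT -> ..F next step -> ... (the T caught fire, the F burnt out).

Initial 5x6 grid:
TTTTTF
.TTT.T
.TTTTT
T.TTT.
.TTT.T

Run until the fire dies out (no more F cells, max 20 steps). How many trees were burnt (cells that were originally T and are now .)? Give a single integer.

Step 1: +2 fires, +1 burnt (F count now 2)
Step 2: +2 fires, +2 burnt (F count now 2)
Step 3: +3 fires, +2 burnt (F count now 3)
Step 4: +4 fires, +3 burnt (F count now 4)
Step 5: +4 fires, +4 burnt (F count now 4)
Step 6: +3 fires, +4 burnt (F count now 3)
Step 7: +1 fires, +3 burnt (F count now 1)
Step 8: +1 fires, +1 burnt (F count now 1)
Step 9: +0 fires, +1 burnt (F count now 0)
Fire out after step 9
Initially T: 22, now '.': 28
Total burnt (originally-T cells now '.'): 20

Answer: 20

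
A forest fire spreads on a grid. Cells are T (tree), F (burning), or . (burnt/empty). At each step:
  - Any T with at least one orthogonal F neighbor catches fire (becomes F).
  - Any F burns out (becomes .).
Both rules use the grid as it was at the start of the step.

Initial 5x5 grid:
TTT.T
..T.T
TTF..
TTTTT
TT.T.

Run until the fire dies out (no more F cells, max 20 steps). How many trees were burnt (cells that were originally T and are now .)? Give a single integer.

Answer: 14

Derivation:
Step 1: +3 fires, +1 burnt (F count now 3)
Step 2: +4 fires, +3 burnt (F count now 4)
Step 3: +5 fires, +4 burnt (F count now 5)
Step 4: +2 fires, +5 burnt (F count now 2)
Step 5: +0 fires, +2 burnt (F count now 0)
Fire out after step 5
Initially T: 16, now '.': 23
Total burnt (originally-T cells now '.'): 14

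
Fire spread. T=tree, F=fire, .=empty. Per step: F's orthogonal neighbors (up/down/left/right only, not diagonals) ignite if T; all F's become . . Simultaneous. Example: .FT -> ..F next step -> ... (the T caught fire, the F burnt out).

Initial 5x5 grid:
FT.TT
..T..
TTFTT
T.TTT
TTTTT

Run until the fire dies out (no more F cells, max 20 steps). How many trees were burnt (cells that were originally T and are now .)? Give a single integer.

Step 1: +5 fires, +2 burnt (F count now 5)
Step 2: +4 fires, +5 burnt (F count now 4)
Step 3: +4 fires, +4 burnt (F count now 4)
Step 4: +2 fires, +4 burnt (F count now 2)
Step 5: +0 fires, +2 burnt (F count now 0)
Fire out after step 5
Initially T: 17, now '.': 23
Total burnt (originally-T cells now '.'): 15

Answer: 15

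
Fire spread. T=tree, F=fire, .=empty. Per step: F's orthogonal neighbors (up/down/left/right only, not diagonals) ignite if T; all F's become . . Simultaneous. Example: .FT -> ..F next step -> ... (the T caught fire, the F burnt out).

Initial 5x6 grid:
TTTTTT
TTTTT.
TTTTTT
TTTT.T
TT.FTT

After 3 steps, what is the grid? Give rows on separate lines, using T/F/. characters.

Step 1: 2 trees catch fire, 1 burn out
  TTTTTT
  TTTTT.
  TTTTTT
  TTTF.T
  TT..FT
Step 2: 3 trees catch fire, 2 burn out
  TTTTTT
  TTTTT.
  TTTFTT
  TTF..T
  TT...F
Step 3: 5 trees catch fire, 3 burn out
  TTTTTT
  TTTFT.
  TTF.FT
  TF...F
  TT....

TTTTTT
TTTFT.
TTF.FT
TF...F
TT....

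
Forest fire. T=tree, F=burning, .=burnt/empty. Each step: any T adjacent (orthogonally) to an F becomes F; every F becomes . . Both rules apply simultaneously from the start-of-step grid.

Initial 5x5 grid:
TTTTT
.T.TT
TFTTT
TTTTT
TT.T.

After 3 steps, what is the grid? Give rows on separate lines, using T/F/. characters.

Step 1: 4 trees catch fire, 1 burn out
  TTTTT
  .F.TT
  F.FTT
  TFTTT
  TT.T.
Step 2: 5 trees catch fire, 4 burn out
  TFTTT
  ...TT
  ...FT
  F.FTT
  TF.T.
Step 3: 6 trees catch fire, 5 burn out
  F.FTT
  ...FT
  ....F
  ...FT
  F..T.

F.FTT
...FT
....F
...FT
F..T.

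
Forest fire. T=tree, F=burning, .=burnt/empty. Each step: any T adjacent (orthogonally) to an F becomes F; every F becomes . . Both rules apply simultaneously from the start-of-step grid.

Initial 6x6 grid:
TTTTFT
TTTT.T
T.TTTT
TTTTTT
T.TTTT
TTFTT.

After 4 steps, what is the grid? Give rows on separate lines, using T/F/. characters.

Step 1: 5 trees catch fire, 2 burn out
  TTTF.F
  TTTT.T
  T.TTTT
  TTTTTT
  T.FTTT
  TF.FT.
Step 2: 7 trees catch fire, 5 burn out
  TTF...
  TTTF.F
  T.TTTT
  TTFTTT
  T..FTT
  F...F.
Step 3: 9 trees catch fire, 7 burn out
  TF....
  TTF...
  T.FFTF
  TF.FTT
  F...FT
  ......
Step 4: 7 trees catch fire, 9 burn out
  F.....
  TF....
  T...F.
  F...FF
  .....F
  ......

F.....
TF....
T...F.
F...FF
.....F
......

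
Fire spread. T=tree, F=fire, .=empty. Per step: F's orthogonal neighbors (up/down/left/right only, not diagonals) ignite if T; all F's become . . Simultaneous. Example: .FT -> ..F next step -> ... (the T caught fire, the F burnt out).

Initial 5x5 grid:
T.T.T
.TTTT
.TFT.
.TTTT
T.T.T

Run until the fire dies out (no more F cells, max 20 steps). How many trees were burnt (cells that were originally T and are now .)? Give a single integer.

Answer: 14

Derivation:
Step 1: +4 fires, +1 burnt (F count now 4)
Step 2: +6 fires, +4 burnt (F count now 6)
Step 3: +2 fires, +6 burnt (F count now 2)
Step 4: +2 fires, +2 burnt (F count now 2)
Step 5: +0 fires, +2 burnt (F count now 0)
Fire out after step 5
Initially T: 16, now '.': 23
Total burnt (originally-T cells now '.'): 14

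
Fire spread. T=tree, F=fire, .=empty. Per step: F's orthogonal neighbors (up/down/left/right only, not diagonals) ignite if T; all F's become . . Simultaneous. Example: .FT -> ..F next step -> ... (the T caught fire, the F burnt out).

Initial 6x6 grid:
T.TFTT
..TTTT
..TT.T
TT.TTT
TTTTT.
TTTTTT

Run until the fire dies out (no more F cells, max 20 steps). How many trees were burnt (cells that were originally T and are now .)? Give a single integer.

Step 1: +3 fires, +1 burnt (F count now 3)
Step 2: +4 fires, +3 burnt (F count now 4)
Step 3: +3 fires, +4 burnt (F count now 3)
Step 4: +3 fires, +3 burnt (F count now 3)
Step 5: +4 fires, +3 burnt (F count now 4)
Step 6: +3 fires, +4 burnt (F count now 3)
Step 7: +4 fires, +3 burnt (F count now 4)
Step 8: +2 fires, +4 burnt (F count now 2)
Step 9: +0 fires, +2 burnt (F count now 0)
Fire out after step 9
Initially T: 27, now '.': 35
Total burnt (originally-T cells now '.'): 26

Answer: 26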